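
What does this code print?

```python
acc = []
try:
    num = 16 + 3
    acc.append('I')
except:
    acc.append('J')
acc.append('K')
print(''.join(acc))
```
IK

No exception, try block completes normally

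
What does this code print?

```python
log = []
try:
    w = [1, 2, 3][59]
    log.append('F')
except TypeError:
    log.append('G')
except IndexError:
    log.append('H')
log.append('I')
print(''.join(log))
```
HI

IndexError is caught by its specific handler, not TypeError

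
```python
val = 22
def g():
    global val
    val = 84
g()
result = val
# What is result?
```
84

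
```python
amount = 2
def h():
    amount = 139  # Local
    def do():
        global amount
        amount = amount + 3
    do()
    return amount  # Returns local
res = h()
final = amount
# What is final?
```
5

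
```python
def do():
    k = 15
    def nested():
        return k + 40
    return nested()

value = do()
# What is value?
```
55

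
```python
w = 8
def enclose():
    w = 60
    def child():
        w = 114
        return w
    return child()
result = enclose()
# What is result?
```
114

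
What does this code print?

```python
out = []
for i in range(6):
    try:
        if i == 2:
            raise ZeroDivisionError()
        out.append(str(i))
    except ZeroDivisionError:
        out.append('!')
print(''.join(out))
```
01!345

Exception on i=2 caught, loop continues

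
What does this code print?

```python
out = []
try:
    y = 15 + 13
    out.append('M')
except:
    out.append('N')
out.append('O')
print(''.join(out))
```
MO

No exception, try block completes normally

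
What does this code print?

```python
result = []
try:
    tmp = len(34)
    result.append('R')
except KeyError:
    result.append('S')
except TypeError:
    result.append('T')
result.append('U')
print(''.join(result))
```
TU

TypeError is caught by its specific handler, not KeyError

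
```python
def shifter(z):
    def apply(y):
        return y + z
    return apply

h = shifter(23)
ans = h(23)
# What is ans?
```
46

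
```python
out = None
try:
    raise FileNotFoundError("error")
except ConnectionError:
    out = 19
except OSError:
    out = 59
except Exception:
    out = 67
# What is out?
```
59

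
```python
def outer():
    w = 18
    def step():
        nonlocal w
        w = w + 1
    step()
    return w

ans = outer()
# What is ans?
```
19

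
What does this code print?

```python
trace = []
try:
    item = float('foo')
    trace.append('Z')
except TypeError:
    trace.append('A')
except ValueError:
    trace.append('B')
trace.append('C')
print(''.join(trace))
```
BC

ValueError is caught by its specific handler, not TypeError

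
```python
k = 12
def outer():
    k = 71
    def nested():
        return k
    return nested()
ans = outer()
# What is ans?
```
71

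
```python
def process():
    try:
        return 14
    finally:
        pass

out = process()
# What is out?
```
14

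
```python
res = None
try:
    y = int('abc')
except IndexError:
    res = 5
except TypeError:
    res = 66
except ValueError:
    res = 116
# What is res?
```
116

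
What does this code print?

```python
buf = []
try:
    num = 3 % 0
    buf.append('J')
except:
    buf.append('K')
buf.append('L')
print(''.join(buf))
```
KL

Exception raised in try, caught by bare except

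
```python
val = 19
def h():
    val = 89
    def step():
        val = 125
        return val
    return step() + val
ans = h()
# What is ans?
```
214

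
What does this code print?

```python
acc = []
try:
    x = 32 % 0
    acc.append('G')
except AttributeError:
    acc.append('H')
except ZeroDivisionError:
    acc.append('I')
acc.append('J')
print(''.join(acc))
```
IJ

ZeroDivisionError is caught by its specific handler, not AttributeError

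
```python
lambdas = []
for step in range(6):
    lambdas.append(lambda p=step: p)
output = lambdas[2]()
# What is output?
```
2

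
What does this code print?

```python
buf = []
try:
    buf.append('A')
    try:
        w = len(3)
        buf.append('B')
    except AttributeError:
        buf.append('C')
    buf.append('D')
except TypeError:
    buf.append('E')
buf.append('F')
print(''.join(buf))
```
AEF

Inner handler doesn't match, propagates to outer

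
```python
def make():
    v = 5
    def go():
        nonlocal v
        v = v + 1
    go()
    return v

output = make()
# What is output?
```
6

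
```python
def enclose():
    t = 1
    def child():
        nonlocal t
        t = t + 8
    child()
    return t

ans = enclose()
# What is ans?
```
9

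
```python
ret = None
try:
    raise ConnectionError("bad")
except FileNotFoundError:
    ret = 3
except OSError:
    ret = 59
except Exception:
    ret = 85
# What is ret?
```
59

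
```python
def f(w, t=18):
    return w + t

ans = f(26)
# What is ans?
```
44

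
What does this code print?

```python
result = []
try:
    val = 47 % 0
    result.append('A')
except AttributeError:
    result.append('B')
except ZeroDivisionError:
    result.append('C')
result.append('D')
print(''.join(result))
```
CD

ZeroDivisionError is caught by its specific handler, not AttributeError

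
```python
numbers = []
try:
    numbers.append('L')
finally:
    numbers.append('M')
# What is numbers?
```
['L', 'M']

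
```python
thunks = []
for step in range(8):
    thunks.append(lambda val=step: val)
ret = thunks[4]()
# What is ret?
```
4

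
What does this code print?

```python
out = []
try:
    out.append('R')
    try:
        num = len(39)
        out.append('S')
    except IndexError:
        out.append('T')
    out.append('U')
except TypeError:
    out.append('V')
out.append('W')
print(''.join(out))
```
RVW

Inner handler doesn't match, propagates to outer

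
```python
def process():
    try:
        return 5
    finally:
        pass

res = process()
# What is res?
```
5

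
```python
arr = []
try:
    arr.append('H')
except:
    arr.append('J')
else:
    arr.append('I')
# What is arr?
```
['H', 'I']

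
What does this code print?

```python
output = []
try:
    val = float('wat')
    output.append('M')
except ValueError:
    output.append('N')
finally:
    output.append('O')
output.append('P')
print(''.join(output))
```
NOP

finally always runs, even after exception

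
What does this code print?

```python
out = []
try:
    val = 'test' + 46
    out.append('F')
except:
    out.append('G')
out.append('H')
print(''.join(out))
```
GH

Exception raised in try, caught by bare except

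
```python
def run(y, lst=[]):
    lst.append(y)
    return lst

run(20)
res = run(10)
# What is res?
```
[20, 10]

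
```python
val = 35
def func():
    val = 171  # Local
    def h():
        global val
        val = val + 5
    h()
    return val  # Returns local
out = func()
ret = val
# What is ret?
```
40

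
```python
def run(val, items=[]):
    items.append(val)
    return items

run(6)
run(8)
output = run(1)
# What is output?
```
[6, 8, 1]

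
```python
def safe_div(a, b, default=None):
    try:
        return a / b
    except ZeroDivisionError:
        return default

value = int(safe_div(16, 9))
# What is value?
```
1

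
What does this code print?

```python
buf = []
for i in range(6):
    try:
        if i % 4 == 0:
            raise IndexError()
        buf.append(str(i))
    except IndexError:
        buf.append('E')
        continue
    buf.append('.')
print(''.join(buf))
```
E1.2.3.E5.

continue in except skips rest of loop body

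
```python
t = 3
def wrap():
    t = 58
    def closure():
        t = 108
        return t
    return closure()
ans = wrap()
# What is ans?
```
108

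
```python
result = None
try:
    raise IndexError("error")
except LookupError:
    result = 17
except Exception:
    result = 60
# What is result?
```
17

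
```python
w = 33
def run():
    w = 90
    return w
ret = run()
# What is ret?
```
90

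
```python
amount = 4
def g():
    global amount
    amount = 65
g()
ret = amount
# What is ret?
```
65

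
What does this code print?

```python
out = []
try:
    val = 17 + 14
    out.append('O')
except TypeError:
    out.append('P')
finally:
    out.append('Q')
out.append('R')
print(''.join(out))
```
OQR

finally runs after normal execution too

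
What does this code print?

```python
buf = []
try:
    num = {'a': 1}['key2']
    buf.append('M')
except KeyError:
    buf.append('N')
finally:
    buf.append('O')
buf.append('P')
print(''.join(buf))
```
NOP

finally always runs, even after exception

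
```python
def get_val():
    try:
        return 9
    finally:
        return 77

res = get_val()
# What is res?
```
77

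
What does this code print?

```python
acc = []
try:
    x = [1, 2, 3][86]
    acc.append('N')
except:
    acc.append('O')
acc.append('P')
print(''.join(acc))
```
OP

Exception raised in try, caught by bare except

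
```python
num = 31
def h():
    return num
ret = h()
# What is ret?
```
31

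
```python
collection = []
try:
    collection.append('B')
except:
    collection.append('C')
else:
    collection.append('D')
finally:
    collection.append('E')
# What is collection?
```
['B', 'D', 'E']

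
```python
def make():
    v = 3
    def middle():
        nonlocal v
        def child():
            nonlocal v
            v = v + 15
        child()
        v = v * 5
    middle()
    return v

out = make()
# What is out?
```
90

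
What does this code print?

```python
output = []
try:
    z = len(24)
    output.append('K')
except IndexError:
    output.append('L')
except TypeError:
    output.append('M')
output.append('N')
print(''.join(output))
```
MN

TypeError is caught by its specific handler, not IndexError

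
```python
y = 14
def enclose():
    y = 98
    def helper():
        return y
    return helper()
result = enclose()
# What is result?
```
98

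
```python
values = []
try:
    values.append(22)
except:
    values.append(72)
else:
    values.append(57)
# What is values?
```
[22, 57]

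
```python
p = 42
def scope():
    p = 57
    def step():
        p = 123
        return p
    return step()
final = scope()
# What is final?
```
123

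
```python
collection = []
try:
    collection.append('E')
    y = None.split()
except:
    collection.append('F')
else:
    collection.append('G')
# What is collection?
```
['E', 'F']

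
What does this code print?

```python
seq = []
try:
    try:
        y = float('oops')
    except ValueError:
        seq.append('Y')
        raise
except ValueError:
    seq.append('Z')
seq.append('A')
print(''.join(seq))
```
YZA

raise without argument re-raises current exception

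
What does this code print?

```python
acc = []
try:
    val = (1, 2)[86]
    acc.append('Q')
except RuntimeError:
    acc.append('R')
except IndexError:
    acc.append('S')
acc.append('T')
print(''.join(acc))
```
ST

IndexError is caught by its specific handler, not RuntimeError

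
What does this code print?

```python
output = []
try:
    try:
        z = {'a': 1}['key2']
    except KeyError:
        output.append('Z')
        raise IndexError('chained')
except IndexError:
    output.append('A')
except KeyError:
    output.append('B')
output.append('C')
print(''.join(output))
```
ZAC

IndexError raised and caught, original KeyError not re-raised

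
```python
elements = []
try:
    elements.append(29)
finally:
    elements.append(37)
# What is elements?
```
[29, 37]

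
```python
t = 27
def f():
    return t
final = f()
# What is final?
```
27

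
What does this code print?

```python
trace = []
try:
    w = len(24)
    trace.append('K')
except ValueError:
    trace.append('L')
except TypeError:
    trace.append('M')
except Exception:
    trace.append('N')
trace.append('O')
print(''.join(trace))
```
MO

TypeError matches before generic Exception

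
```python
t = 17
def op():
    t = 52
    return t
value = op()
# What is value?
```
52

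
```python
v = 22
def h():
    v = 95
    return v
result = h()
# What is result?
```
95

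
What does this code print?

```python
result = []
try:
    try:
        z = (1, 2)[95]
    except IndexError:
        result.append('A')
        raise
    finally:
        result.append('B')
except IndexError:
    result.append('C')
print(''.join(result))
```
ABC

finally runs before re-raised exception propagates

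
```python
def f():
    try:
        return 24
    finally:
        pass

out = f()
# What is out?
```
24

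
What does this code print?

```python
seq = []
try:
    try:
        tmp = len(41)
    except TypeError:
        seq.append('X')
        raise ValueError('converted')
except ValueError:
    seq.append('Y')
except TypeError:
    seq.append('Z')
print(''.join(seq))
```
XY

New ValueError raised, caught by outer ValueError handler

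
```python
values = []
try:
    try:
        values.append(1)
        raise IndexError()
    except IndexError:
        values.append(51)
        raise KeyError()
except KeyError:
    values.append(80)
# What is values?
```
[1, 51, 80]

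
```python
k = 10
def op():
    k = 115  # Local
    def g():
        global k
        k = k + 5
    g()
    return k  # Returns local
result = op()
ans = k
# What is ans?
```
15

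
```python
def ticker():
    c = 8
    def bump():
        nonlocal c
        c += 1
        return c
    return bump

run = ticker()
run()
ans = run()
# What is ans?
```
10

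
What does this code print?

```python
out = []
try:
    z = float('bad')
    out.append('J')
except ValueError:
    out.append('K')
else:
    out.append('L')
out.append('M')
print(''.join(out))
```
KM

else block skipped when exception is caught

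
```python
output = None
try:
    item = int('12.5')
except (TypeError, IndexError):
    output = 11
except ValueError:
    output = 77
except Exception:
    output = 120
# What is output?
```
77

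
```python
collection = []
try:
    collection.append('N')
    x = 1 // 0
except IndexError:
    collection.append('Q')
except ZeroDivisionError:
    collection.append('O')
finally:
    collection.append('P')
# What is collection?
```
['N', 'O', 'P']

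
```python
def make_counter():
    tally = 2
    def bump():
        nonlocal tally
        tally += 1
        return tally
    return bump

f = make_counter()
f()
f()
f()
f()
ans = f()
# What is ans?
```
7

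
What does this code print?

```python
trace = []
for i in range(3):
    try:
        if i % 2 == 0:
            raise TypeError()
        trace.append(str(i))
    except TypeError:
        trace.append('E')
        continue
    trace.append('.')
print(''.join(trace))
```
E1.E

continue in except skips rest of loop body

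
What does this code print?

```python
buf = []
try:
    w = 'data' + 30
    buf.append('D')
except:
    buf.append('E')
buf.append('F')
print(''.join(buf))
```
EF

Exception raised in try, caught by bare except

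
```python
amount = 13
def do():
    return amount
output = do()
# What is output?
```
13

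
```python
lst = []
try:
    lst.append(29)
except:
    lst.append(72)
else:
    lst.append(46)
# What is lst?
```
[29, 46]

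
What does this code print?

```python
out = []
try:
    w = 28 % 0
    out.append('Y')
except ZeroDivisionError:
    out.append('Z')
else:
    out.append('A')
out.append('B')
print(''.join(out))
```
ZB

else block skipped when exception is caught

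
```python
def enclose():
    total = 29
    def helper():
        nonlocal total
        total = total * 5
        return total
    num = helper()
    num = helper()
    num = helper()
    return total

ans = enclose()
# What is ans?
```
3625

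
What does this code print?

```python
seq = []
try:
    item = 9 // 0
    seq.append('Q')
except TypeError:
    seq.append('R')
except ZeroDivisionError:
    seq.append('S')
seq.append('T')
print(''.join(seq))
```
ST

ZeroDivisionError is caught by its specific handler, not TypeError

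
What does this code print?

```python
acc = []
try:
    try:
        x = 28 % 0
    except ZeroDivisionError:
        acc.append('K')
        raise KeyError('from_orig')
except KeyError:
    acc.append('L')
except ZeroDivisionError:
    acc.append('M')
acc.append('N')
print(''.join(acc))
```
KLN

KeyError raised and caught, original ZeroDivisionError not re-raised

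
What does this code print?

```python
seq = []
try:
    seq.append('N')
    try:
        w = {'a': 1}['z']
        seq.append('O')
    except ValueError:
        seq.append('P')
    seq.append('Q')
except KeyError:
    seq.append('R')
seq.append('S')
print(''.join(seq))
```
NRS

Inner handler doesn't match, propagates to outer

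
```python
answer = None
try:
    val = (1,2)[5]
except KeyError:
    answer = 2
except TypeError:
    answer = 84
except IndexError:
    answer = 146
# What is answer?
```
146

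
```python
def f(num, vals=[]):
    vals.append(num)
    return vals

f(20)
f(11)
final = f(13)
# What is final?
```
[20, 11, 13]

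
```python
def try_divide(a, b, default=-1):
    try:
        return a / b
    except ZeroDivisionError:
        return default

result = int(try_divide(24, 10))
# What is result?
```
2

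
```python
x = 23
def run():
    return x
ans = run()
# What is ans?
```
23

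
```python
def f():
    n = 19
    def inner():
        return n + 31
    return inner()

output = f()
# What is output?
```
50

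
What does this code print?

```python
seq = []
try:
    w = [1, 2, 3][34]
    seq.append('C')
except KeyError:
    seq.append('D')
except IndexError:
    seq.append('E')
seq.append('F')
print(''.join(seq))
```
EF

IndexError is caught by its specific handler, not KeyError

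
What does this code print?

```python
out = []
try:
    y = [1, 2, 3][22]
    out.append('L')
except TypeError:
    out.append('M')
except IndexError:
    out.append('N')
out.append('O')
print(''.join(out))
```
NO

IndexError is caught by its specific handler, not TypeError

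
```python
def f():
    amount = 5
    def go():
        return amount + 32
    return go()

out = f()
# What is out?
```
37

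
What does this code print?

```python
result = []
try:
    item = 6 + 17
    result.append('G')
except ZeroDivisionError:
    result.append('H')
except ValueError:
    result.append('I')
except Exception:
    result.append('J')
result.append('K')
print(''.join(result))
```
GK

No exception, try block completes normally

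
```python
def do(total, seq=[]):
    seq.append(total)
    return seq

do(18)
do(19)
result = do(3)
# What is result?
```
[18, 19, 3]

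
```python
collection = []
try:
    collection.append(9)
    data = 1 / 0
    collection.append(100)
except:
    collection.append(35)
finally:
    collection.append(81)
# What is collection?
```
[9, 35, 81]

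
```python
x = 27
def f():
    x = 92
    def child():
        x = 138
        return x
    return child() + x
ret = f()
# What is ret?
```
230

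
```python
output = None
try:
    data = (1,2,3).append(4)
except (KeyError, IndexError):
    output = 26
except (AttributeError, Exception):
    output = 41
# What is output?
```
41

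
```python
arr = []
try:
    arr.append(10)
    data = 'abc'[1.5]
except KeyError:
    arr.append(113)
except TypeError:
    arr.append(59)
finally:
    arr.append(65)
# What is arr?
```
[10, 59, 65]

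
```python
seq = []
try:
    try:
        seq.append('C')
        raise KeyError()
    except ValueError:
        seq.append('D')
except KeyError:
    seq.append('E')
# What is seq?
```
['C', 'E']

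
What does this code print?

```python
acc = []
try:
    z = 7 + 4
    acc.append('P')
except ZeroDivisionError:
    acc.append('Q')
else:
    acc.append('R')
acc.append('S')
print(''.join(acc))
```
PRS

else block runs when no exception occurs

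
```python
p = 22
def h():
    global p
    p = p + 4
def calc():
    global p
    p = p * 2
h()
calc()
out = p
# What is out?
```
52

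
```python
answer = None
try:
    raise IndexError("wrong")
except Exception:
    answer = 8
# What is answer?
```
8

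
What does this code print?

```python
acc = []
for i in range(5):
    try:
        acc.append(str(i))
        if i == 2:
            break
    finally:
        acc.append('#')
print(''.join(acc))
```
0#1#2#

finally runs even when breaking out of loop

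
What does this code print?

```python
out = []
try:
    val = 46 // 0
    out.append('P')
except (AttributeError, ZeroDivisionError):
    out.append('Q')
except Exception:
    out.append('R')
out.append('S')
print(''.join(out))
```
QS

ZeroDivisionError matches tuple containing it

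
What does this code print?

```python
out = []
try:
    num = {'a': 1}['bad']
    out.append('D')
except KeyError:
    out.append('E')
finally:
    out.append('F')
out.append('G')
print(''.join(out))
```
EFG

finally always runs, even after exception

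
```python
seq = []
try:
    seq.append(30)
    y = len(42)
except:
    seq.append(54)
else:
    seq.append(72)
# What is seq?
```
[30, 54]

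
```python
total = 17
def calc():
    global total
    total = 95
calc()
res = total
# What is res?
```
95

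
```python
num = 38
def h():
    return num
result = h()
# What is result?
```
38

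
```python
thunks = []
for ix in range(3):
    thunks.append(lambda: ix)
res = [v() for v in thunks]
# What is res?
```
[2, 2, 2]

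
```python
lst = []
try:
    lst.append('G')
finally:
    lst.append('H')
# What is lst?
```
['G', 'H']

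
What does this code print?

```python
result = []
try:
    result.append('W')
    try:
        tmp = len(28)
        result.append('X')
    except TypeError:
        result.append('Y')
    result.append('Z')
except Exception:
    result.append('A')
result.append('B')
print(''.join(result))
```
WYZB

Inner exception caught by inner handler, outer continues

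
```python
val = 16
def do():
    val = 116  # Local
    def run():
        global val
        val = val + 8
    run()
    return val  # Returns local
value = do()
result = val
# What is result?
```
24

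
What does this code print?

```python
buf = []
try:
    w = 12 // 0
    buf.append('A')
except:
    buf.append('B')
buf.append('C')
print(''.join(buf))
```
BC

Exception raised in try, caught by bare except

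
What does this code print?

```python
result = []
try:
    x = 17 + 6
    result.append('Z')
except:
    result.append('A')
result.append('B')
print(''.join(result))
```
ZB

No exception, try block completes normally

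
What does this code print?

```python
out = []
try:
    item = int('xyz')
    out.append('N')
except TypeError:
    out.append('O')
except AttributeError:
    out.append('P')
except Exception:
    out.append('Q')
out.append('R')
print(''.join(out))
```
QR

ValueError not specifically caught, falls to Exception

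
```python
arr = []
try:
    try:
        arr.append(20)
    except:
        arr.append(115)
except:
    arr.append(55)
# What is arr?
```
[20]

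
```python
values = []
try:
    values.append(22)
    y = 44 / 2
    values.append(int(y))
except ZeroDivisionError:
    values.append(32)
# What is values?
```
[22, 22]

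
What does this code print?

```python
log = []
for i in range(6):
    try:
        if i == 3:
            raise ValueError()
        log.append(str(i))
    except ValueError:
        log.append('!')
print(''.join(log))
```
012!45

Exception on i=3 caught, loop continues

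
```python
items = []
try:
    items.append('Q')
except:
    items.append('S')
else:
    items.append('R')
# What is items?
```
['Q', 'R']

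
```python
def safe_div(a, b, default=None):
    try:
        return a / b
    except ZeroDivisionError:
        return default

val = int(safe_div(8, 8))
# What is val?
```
1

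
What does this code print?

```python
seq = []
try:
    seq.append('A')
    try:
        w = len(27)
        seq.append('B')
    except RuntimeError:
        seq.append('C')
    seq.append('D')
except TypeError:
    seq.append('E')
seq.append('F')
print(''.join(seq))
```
AEF

Inner handler doesn't match, propagates to outer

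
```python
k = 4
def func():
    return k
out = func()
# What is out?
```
4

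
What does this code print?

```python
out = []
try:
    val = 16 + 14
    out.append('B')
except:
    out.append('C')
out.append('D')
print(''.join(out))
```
BD

No exception, try block completes normally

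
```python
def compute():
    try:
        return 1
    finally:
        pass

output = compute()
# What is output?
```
1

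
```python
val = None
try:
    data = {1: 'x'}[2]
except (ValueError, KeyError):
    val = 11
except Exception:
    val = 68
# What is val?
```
11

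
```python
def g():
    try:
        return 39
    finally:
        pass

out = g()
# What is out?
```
39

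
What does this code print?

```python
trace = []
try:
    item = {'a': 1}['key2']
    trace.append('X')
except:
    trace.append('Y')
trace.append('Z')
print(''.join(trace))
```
YZ

Exception raised in try, caught by bare except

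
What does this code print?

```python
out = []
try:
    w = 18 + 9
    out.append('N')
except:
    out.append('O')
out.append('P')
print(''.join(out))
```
NP

No exception, try block completes normally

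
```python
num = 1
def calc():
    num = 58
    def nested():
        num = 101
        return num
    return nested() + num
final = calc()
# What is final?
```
159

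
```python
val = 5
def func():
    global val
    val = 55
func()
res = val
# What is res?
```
55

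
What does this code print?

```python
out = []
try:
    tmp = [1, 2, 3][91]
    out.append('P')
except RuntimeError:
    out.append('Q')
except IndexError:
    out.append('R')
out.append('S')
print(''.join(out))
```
RS

IndexError is caught by its specific handler, not RuntimeError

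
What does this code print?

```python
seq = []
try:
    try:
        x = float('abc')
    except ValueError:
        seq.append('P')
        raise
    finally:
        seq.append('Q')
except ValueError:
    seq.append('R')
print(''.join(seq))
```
PQR

finally runs before re-raised exception propagates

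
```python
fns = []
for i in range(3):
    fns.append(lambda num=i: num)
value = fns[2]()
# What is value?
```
2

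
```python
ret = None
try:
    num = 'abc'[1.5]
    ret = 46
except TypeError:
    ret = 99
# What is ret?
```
99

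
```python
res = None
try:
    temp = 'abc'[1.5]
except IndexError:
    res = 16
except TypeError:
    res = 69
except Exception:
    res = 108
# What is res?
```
69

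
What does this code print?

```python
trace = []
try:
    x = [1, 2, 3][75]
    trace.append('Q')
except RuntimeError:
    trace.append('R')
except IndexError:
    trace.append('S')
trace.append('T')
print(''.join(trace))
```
ST

IndexError is caught by its specific handler, not RuntimeError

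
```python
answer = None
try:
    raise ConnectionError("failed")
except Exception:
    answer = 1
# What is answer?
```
1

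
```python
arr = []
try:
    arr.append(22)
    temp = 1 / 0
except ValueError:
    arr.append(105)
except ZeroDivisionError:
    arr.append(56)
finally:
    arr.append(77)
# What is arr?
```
[22, 56, 77]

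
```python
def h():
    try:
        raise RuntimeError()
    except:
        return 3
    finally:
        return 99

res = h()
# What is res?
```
99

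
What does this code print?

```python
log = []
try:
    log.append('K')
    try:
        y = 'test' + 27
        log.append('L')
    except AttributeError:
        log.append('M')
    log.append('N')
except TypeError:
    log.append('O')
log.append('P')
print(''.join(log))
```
KOP

Inner handler doesn't match, propagates to outer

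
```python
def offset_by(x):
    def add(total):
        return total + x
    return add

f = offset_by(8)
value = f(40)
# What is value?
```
48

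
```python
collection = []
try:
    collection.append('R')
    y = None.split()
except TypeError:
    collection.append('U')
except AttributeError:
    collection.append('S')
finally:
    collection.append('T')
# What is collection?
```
['R', 'S', 'T']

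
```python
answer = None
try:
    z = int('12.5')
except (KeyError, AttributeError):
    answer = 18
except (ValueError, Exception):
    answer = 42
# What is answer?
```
42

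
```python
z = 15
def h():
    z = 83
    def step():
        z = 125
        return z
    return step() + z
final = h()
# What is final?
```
208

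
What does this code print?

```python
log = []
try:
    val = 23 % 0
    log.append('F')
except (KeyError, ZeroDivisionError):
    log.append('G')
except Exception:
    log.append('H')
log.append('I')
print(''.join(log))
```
GI

ZeroDivisionError matches tuple containing it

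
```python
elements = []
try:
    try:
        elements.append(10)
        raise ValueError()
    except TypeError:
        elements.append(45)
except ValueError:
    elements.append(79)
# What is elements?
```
[10, 79]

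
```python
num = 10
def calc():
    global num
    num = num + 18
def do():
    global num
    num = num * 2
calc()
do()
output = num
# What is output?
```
56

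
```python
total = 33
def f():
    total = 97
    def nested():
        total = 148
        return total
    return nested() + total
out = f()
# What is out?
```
245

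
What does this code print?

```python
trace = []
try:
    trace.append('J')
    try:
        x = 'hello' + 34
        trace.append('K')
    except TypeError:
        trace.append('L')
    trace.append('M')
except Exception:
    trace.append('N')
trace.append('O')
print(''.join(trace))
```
JLMO

Inner exception caught by inner handler, outer continues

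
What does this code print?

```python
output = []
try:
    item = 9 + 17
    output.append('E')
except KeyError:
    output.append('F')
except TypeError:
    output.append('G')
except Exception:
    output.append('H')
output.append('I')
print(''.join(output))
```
EI

No exception, try block completes normally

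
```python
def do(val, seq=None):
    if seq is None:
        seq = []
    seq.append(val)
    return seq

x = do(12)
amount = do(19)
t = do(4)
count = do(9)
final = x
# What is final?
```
[12]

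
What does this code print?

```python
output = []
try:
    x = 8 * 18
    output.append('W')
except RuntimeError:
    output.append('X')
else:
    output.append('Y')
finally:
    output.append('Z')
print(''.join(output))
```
WYZ

else runs before finally when no exception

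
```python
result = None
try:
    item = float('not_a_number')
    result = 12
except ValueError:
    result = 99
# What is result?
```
99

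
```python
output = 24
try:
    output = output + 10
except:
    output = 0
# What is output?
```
34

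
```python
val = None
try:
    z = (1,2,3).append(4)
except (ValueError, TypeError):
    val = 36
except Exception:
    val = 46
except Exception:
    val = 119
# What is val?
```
46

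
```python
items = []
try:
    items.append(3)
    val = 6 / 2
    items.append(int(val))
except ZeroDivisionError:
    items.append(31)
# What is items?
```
[3, 3]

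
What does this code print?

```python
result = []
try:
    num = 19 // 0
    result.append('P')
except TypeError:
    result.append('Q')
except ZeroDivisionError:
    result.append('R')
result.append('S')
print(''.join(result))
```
RS

ZeroDivisionError is caught by its specific handler, not TypeError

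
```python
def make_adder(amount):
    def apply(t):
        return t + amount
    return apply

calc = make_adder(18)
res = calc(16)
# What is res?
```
34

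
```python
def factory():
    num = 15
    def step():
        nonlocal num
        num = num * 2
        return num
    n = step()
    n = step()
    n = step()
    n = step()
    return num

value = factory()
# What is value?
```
240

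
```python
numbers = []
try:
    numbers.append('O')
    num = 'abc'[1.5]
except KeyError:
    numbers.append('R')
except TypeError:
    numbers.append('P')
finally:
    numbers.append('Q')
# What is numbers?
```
['O', 'P', 'Q']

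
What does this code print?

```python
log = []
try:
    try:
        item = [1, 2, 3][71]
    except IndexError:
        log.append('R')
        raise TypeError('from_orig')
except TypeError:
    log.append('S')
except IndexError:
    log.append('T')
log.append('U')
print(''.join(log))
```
RSU

TypeError raised and caught, original IndexError not re-raised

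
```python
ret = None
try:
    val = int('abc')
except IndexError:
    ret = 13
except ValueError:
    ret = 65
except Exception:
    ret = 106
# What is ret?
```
65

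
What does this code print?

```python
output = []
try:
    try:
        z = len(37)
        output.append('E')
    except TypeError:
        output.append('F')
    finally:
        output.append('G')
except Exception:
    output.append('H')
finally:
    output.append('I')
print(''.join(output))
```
FGI

Both finally blocks run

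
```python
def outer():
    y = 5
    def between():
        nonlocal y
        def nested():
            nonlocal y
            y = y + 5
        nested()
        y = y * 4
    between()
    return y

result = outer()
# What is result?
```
40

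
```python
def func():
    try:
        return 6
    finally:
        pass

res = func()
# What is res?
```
6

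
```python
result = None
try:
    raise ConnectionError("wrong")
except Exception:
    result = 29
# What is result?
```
29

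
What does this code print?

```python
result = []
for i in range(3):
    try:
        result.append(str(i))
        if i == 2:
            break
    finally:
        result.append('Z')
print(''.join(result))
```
0Z1Z2Z

finally runs even when breaking out of loop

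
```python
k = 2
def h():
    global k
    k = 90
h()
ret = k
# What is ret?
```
90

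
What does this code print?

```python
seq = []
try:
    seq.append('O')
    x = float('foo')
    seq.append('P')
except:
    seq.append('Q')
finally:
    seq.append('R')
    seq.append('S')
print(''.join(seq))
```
OQRS

Code before exception runs, then except, then all of finally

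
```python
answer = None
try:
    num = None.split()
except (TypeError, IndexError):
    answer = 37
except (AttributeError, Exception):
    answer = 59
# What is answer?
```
59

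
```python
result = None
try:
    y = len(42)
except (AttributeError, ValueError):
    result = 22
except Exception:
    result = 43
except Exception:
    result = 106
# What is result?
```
43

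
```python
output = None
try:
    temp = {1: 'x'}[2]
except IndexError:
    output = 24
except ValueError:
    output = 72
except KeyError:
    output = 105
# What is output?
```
105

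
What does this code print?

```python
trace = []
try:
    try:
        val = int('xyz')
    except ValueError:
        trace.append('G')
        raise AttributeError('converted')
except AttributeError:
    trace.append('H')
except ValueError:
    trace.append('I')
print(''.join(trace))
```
GH

New AttributeError raised, caught by outer AttributeError handler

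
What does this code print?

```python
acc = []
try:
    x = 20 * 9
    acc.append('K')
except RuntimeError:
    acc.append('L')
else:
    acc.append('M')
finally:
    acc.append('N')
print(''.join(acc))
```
KMN

else runs before finally when no exception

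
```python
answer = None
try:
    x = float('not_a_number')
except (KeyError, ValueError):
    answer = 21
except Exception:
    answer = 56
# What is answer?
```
21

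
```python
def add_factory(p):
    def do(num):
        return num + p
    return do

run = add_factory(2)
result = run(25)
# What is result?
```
27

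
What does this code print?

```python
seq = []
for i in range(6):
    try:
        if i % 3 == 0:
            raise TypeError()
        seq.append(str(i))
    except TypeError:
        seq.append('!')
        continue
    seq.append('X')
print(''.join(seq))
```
!1X2X!4X5X

continue in except skips rest of loop body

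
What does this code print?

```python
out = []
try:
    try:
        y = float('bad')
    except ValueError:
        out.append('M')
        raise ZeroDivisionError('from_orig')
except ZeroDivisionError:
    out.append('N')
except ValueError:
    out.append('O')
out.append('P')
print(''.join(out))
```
MNP

ZeroDivisionError raised and caught, original ValueError not re-raised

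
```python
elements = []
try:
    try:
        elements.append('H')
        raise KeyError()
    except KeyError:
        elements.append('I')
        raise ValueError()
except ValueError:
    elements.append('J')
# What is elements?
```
['H', 'I', 'J']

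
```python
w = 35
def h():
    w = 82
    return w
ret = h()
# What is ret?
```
82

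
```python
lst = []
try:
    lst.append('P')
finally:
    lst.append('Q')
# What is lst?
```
['P', 'Q']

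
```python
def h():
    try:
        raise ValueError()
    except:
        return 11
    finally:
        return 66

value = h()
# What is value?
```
66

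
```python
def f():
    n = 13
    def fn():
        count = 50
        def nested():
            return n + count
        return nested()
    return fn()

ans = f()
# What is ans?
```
63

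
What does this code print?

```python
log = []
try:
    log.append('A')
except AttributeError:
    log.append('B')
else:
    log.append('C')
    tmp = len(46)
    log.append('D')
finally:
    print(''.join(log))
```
AC

Try succeeds, else appends 'C', TypeError in else is uncaught, finally prints before exception propagates ('D' never appended)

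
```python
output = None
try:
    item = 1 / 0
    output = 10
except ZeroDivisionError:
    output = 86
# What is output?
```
86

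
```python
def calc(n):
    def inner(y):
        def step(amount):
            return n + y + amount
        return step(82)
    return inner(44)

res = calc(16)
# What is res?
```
142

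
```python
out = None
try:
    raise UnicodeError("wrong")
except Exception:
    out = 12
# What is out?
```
12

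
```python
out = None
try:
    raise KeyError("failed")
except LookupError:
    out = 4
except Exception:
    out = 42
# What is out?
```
4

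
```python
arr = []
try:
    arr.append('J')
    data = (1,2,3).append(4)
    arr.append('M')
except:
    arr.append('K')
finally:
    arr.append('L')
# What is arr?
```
['J', 'K', 'L']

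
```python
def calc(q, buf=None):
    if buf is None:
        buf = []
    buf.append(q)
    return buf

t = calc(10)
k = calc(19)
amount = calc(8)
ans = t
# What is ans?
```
[10]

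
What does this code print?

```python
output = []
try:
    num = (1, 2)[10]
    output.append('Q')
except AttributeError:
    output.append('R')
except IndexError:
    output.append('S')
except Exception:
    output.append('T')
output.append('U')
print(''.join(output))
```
SU

IndexError matches before generic Exception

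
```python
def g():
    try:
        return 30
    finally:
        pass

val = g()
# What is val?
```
30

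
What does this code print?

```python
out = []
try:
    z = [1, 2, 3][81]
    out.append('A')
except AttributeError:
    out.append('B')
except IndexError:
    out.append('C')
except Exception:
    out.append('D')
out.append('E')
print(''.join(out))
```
CE

IndexError matches before generic Exception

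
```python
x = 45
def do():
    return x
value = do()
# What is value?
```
45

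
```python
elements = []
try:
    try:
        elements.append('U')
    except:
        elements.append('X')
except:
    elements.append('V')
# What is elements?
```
['U']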